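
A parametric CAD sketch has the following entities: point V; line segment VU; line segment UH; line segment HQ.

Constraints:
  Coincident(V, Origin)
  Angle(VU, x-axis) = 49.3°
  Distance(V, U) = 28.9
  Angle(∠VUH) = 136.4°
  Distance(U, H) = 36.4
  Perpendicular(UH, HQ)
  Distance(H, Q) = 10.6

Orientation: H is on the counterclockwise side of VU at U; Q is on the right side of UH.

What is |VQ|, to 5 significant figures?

64.951

∠VUH = 136.4°, so UH runs at 49.3° + (180° − 136.4°) = 92.900° from the x-axis; with |UH| = 36.4, H = U + 36.4·(cos 92.900°, sin 92.900°) = (17.004, 58.263). UH is perpendicular to HQ; with |HQ| = 10.6 on the right of UH, Q = H + 10.6·(0.99872, 0.050593) = (27.590, 58.800). Then |VQ| = |Q − V| = 64.951.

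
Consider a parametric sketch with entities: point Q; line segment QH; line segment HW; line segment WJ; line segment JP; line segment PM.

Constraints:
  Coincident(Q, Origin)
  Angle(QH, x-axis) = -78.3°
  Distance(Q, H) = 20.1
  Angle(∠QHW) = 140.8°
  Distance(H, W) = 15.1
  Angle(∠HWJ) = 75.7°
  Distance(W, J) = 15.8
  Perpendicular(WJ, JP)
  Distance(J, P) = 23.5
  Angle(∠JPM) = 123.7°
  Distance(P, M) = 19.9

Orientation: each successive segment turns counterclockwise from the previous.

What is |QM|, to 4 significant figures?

22.12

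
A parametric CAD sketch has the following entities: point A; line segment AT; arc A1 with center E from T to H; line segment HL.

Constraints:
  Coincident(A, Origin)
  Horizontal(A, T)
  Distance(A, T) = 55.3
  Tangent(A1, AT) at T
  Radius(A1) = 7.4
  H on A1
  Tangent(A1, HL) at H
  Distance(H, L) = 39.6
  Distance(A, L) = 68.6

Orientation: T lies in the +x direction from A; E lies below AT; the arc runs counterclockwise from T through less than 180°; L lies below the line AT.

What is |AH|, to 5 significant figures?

48.528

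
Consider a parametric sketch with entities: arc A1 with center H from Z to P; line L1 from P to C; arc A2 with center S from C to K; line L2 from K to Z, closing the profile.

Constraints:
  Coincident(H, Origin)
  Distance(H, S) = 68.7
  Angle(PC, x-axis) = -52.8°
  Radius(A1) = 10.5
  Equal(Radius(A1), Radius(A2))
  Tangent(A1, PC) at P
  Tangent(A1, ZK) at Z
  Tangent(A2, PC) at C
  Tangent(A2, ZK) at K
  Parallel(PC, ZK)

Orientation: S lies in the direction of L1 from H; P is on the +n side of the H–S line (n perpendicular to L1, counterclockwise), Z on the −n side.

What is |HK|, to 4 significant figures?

69.50

Tangency of A1 to both parallel lines with radius 10.5 puts P and Z at H ± 10.5·n: P = (8.364, 6.348), Z = (-8.364, -6.348). Equal radii place C and K the same way about S: C = S + 10.5·n = (49.90, -48.37), K = S − 10.5·n = (33.17, -61.07). Then |HK| = |K − H| = 69.50.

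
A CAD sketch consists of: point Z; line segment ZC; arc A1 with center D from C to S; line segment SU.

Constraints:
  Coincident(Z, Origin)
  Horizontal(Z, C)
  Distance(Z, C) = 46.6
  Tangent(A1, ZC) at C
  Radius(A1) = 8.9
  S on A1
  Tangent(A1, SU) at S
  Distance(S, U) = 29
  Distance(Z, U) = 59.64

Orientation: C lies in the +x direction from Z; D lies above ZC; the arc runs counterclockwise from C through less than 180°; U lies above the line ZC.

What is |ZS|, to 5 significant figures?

56.243

Checks: |DS| = 8.900 ✓; ∠(DS, SU) = 90.00° ✓; |SU| = 29.00 ✓; |ZU| = 59.64 ✓.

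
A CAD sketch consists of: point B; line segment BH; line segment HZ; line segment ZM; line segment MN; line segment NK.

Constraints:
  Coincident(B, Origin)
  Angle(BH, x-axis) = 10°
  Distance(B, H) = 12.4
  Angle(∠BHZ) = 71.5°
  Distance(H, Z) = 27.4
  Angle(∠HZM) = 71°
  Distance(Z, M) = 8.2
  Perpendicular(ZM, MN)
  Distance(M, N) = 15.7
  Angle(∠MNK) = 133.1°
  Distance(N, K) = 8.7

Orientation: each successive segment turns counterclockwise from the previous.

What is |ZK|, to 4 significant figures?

21.72

ZM is perpendicular to MN, so MN runs at -42.50°; with |MN| = 15.7, N = (5.173, 9.580). ∠MNK = 133.1° gives NK at 4.400° from the x-axis; with |NK| = 8.7, K = (13.85, 10.25). Then |ZK| = |K − Z| = 21.72.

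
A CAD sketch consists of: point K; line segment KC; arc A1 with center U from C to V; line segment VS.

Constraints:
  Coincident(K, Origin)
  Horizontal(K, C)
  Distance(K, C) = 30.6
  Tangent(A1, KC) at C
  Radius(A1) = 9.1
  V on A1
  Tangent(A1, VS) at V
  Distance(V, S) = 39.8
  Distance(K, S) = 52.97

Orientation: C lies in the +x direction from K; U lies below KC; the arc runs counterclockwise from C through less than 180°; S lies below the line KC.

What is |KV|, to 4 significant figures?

23.28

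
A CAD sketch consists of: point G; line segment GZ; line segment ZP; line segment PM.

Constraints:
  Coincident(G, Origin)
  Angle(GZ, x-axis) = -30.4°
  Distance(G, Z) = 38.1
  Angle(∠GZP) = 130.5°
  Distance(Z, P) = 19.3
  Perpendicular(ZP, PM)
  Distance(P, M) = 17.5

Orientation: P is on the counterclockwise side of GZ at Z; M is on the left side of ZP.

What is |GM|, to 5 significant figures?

45.513

G is at the origin; GZ runs at -30.4° with length 38.1, so Z = 38.1·(cos -30.4°, sin -30.4°) = (32.862, -19.280). ∠GZP = 130.5°, so ZP runs at -30.4° + (180° − 130.5°) = 19.100° from the x-axis; with |ZP| = 19.3, P = Z + 19.3·(cos 19.100°, sin 19.100°) = (51.099, -12.965). ZP is perpendicular to PM; with |PM| = 17.5 on the left of ZP, M = P + 17.5·(-0.32722, 0.94495) = (45.373, 3.5720). Then |GM| = |M − G| = 45.513.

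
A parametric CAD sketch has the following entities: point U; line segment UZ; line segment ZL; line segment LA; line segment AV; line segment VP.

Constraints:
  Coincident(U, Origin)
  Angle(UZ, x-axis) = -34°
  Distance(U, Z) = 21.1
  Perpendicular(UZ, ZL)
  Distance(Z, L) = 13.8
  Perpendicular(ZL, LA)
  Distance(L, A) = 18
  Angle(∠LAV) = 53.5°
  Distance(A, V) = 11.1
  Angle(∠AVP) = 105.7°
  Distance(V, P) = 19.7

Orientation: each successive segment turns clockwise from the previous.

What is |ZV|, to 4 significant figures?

12.40

The perpendicularity gives LA at right angles to ZL, so LA runs at 146.0°; with |LA| = 18.0, A = (-5.147, -13.17). ∠LAV = 53.5° gives AV at 19.50° from the x-axis; with |AV| = 11.1, V = (5.316, -9.469). Then |ZV| = |V − Z| = 12.40.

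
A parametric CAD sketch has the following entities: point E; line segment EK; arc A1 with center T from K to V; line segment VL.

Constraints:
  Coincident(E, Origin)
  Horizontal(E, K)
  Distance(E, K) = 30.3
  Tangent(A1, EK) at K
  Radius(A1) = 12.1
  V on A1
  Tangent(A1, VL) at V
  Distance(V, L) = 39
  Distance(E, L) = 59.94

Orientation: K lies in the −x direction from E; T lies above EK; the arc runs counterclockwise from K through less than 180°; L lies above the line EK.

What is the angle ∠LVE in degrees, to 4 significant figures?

143.4°

Checks: |TV| = 12.10 ✓; ∠(TV, VL) = 90.00° ✓; |VL| = 39.00 ✓; |EL| = 59.94 ✓.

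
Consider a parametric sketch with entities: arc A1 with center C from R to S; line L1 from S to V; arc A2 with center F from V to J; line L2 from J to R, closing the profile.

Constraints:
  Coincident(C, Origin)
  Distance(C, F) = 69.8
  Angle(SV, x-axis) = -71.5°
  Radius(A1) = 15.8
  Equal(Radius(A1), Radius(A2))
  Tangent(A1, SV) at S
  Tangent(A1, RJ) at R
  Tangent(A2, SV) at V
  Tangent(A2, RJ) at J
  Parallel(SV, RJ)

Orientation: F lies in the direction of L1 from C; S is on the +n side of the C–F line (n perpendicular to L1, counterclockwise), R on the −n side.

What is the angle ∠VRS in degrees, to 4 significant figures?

65.64°

Tangency of A1 to both parallel lines with radius 15.8 puts S and R at C ± 15.8·n: S = (14.98, 5.013), R = (-14.98, -5.013). Equal radii place V and J the same way about F: V = F + 15.8·n = (37.13, -61.18), J = F − 15.8·n = (7.164, -71.21). Then cos ∠VRS = RV·RS / (|RV||RS|), giving 65.64°.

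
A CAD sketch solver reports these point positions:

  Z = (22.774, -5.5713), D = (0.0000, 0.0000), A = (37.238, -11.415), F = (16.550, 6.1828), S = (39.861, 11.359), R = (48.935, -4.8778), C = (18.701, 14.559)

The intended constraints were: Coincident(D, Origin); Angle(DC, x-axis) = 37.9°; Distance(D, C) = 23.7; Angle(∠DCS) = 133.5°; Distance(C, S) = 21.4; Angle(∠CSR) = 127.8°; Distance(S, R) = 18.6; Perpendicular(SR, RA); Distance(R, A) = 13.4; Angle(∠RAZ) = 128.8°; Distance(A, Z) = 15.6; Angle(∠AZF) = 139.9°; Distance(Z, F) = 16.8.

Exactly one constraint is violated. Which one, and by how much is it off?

Distance(Z, F) = 16.8 — off by 3.50.

D = (0.00, 0.00) ✓; DC at 37.90° ✓; |DC| = 23.70 ✓; ∠DCS = 133.5° ✓; |CS| = 21.40 ✓; ∠CSR = 127.8° ✓; |SR| = 18.60 ✓; ∠(SR, RA) = 90.00° ✓; |RA| = 13.40 ✓; ∠RAZ = 128.8° ✓; |AZ| = 15.60 ✓; ∠AZF = 139.9° ✓; |ZF| = 13.30 ✗.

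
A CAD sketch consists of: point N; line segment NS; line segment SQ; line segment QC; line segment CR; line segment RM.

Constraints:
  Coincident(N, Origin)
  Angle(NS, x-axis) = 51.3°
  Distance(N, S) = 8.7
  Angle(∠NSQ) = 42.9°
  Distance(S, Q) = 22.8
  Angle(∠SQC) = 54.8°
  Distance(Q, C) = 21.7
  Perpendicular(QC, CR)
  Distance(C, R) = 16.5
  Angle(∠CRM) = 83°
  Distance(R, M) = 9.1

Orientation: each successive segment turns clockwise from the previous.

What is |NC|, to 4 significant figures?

12.44

N is at the origin; NS runs at 51.3° with length 8.7, so S = (5.440, 6.790). ∠NSQ = 42.9° gives SQ at -85.80° from the x-axis; with |SQ| = 22.8, Q = (7.109, -15.95). ∠SQC = 54.8° gives QC at 149.0° from the x-axis; with |QC| = 21.7, C = (-11.49, -4.773). Then |NC| = |C − N| = 12.44.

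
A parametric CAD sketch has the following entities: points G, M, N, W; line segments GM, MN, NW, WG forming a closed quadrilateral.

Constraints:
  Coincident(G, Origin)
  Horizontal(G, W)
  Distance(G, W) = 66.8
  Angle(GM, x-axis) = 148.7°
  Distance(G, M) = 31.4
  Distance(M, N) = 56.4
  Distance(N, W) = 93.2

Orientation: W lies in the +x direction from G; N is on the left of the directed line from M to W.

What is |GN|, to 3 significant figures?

65.6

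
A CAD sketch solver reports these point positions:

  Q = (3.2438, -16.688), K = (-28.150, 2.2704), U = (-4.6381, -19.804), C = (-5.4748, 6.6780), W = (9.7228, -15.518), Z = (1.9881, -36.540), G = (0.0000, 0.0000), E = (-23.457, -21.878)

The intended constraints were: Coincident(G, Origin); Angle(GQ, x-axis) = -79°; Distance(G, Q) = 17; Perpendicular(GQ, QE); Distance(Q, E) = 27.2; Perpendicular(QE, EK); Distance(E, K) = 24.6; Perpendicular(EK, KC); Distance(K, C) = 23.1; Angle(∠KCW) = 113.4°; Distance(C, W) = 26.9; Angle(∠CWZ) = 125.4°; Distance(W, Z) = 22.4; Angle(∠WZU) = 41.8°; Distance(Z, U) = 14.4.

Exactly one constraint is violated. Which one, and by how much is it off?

Distance(Z, U) = 14.4 — off by 3.60.

G = (0.00, 0.00) ✓; GQ at -79.00° ✓; |GQ| = 17.00 ✓; ∠(GQ, QE) = 90.00° ✓; |QE| = 27.20 ✓; ∠(QE, EK) = 90.00° ✓; |EK| = 24.60 ✓; ∠(EK, KC) = 90.00° ✓; |KC| = 23.10 ✓; ∠KCW = 113.4° ✓; |CW| = 26.90 ✓; ∠CWZ = 125.4° ✓; |WZ| = 22.40 ✓; ∠WZU = 41.80° ✓; |ZU| = 18.00 ✗.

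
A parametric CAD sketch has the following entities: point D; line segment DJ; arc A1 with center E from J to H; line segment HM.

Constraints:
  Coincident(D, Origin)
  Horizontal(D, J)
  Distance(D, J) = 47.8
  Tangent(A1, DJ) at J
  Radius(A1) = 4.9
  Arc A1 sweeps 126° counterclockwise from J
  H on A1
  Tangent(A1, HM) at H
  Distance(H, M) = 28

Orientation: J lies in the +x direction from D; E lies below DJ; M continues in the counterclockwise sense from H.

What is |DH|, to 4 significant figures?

44.52

D is at the origin; D and J share the same y with |DJ| = 47.8 and J on the +x side, so J = (47.80, 0.000). Tangency of A1 to DJ means the radius EJ is perpendicular to DJ, so E = J + (0, -4.9) = (47.80, -4.900). On A1, J sits at bearing 90° from E; a 126° counterclockwise sweep puts H at bearing 216°, so H = E + 4.9·(cos 216°, sin 216°) = (43.84, -7.780). Then |DH| = |H − D| = 44.52.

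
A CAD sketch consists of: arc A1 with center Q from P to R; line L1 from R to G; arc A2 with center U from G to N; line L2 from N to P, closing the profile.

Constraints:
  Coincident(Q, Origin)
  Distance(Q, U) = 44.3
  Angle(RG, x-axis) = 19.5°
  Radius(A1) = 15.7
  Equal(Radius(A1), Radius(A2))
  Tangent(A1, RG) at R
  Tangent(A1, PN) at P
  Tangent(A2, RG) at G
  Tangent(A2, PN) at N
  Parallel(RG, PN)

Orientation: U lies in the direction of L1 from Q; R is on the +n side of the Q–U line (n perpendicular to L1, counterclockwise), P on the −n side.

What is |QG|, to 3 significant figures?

47.0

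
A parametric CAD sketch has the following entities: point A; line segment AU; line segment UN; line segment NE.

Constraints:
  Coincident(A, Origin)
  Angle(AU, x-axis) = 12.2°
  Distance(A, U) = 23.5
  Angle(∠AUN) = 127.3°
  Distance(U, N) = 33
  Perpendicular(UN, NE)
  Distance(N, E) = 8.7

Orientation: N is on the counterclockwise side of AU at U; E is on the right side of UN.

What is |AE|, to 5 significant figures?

54.609

A is at the origin; AU runs at 12.2° with length 23.5, so U = 23.5·(cos 12.2°, sin 12.2°) = (22.969, 4.9661). ∠AUN = 127.3°, so UN runs at 12.2° + (180° − 127.3°) = 64.900° from the x-axis; with |UN| = 33.0, N = U + 33.0·(cos 64.900°, sin 64.900°) = (36.968, 34.850). UN ⟂ NE; with |NE| = 8.7 on the right of UN, E = N + 8.7·(0.90557, -0.42420) = (44.846, 31.159). Then |AE| = |E − A| = 54.609.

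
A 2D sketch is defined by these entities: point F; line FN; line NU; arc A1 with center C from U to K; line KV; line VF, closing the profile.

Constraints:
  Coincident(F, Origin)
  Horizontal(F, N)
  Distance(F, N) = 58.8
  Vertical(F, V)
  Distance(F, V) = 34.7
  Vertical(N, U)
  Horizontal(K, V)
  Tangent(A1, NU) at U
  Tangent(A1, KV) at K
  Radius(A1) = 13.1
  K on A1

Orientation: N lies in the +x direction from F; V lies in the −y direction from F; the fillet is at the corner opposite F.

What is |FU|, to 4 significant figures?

62.64

F is at the origin; FN is horizontal with |FN| = 58.8 and N on the +x side, so N = (58.80, 0.000). FV is vertical with |FV| = 34.7 and V on the −y side, so V = (0.000, -34.70). The virtual corner opposite F is at (58.80, -34.70). Tangency of A1 to NU means the radius CU is perpendicular to NU and A1 meets KV tangentially, so CK is at right angles to KV, with radius 13.1, so the center C sits 13.1 in from both sides at C = (45.70, -21.60). That places the tangent points at U = (58.80, -21.60) on NU and K = (45.70, -34.70) on KV. Then |FU| = |U − F| = 62.64.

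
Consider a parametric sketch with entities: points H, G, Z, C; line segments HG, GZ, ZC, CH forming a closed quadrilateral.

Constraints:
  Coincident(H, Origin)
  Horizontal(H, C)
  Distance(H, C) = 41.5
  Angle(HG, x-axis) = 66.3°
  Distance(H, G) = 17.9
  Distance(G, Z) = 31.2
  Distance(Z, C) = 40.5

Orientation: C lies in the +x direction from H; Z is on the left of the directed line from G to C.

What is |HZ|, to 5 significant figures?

48.339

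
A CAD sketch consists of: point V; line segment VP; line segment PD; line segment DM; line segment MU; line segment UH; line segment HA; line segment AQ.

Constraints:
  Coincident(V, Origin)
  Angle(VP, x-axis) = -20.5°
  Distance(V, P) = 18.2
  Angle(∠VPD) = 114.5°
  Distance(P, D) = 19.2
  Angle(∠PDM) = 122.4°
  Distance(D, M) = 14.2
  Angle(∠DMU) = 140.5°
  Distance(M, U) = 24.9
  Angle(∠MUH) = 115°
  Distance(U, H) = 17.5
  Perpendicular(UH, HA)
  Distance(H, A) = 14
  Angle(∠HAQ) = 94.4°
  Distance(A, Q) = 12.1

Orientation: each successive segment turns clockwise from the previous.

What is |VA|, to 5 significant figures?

15.976

∠MUH = 115.0° gives UH at 111.90° from the x-axis; with |UH| = 17.5, H = (-24.434, -16.370). UH ⟂ HA, so HA runs at 21.900°; with |HA| = 14.0, A = (-11.444, -11.148). Then |VA| = |A − V| = 15.976.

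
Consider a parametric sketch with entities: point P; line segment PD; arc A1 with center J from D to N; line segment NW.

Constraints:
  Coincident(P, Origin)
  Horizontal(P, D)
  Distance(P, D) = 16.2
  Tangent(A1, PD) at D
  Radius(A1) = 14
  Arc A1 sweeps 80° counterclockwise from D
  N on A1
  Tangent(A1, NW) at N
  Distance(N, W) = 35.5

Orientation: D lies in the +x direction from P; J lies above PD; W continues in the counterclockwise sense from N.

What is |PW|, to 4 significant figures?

58.92

P is at the origin; PD is horizontal with |PD| = 16.2 and D on the +x side, so D = (16.20, 0.000). Tangency of A1 to PD means the radius JD is perpendicular to PD, so J = D + (0, 14) = (16.20, 14.00). On A1, D sits at bearing -90° from J; an 80° counterclockwise sweep puts N at bearing -10°, so N = J + 14.0·(cos -10°, sin -10°) = (29.99, 11.57). The tangent condition forces JN to be normal to NW, so NW runs along (−sin -10°, cos -10°); with |NW| = 35.5, W = (36.15, 46.53). Then |PW| = |W − P| = 58.92.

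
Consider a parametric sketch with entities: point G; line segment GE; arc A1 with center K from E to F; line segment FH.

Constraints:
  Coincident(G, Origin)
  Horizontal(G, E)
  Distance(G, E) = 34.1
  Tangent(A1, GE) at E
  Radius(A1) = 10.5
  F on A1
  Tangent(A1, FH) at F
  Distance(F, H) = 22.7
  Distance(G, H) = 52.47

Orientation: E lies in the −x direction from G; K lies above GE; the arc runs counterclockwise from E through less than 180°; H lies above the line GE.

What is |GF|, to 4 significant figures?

30.61

Checks: G.y = 0.00, E.y = 0.00 ✓; |KF| = 10.50 ✓; ∠(KF, FH) = 90.00° ✓; |FH| = 22.70 ✓; |GH| = 52.47 ✓.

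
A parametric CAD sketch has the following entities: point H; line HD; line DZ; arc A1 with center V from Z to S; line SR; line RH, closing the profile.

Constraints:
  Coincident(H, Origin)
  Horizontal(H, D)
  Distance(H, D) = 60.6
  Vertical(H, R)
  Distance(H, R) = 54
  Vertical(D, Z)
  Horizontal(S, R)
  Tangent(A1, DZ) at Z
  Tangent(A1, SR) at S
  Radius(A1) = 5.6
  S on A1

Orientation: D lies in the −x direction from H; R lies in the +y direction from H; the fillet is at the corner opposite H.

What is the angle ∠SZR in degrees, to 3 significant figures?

39.7°

H is at the origin; H and D share the same y with |HD| = 60.6 and D on the −x side, so D = (-60.6, 0.00). HR is vertical with |HR| = 54.0 and R on the +y side, so R = (0.00, 54.0). The virtual corner opposite H is at (-60.6, 54.0). Since A1 is tangent to DZ there, VZ ⟂ DZ and tangency of A1 to SR means the radius VS is perpendicular to SR, with radius 5.6, so the center V sits 5.6 in from both sides at V = (-55.0, 48.4). That places the tangent points at Z = (-60.6, 48.4) on DZ and S = (-55.0, 54.0) on SR. Then cos ∠SZR = ZS·ZR / (|ZS||ZR|), giving 39.7°.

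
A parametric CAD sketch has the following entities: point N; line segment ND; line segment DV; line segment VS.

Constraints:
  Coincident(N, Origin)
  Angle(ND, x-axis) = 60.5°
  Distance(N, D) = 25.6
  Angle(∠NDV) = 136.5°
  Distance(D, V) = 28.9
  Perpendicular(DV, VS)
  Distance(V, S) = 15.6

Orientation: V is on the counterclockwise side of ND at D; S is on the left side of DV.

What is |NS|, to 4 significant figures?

47.51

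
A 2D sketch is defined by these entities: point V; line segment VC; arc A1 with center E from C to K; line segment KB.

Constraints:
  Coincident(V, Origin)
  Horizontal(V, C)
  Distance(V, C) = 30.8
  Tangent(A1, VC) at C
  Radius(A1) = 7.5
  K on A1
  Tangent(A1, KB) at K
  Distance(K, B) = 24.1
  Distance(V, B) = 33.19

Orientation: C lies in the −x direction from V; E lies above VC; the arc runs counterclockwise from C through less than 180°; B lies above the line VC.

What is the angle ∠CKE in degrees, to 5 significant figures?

53.068°

Checks: |EK| = 7.500 ✓; ∠(EK, KB) = 90.00° ✓; |KB| = 24.10 ✓; |VB| = 33.19 ✓.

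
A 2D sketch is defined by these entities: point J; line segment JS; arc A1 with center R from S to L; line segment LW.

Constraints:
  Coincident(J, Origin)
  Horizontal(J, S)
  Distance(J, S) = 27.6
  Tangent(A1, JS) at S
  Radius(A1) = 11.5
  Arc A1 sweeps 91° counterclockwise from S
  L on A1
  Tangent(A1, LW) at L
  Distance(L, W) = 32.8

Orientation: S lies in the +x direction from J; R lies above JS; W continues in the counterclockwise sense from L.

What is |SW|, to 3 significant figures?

45.8

J is at the origin; J and S share the same y with |JS| = 27.6 and S on the +x side, so S = (27.6, 0.00). Since A1 is tangent to JS there, RS ⟂ JS, so R = S + (0, 11.5) = (27.6, 11.5). On A1, S sits at bearing -90° from R; a 91° counterclockwise sweep puts L at bearing 1°, so L = R + 11.5·(cos 1°, sin 1°) = (39.1, 11.7). Since A1 is tangent to LW there, RL ⟂ LW, so LW runs along (−sin 1°, cos 1°); with |LW| = 32.8, W = (38.5, 44.5). Then |SW| = |W − S| = 45.8.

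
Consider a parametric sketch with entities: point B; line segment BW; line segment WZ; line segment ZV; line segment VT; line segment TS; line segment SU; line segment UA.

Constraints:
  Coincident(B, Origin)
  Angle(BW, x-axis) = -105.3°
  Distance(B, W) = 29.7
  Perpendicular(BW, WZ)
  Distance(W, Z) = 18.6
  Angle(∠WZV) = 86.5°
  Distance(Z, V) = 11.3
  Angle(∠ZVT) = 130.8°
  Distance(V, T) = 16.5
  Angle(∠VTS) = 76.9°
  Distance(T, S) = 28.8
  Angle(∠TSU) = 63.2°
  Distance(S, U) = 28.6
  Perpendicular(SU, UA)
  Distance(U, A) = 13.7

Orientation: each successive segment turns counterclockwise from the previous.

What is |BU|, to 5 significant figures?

39.743

B is at the origin; BW runs at -105.3° with length 29.7, so W = (-7.8370, -28.647). The perpendicularity gives WZ at right angles to BW, so WZ runs at -15.300°; with |WZ| = 18.6, Z = (10.104, -33.555). ∠WZV = 86.5° gives ZV at 78.200° from the x-axis; with |ZV| = 11.3, V = (12.415, -22.494). ∠ZVT = 130.8° gives VT at 127.40° from the x-axis; with |VT| = 16.5, T = (2.3928, -9.3864). ∠VTS = 76.9° gives TS at -129.50° from the x-axis; with |TS| = 28.8, S = (-15.926, -31.609). ∠TSU = 63.2° gives SU at -12.700° from the x-axis; with |SU| = 28.6, U = (11.974, -37.897). Then |BU| = |U − B| = 39.743.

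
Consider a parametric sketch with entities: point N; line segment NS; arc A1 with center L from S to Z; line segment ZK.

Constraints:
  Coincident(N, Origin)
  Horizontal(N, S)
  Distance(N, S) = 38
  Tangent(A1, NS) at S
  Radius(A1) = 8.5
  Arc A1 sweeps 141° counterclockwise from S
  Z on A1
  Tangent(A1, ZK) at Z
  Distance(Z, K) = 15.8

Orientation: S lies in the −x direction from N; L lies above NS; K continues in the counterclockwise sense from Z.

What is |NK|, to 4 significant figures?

51.44

On A1, S sits at bearing -90° from L; a 141° counterclockwise sweep puts Z at bearing 51°, so Z = L + 8.5·(cos 51°, sin 51°) = (-32.65, 15.11). A1 meets ZK tangentially, so LZ is at right angles to ZK, so ZK runs along (−sin 51°, cos 51°); with |ZK| = 15.8, K = (-44.93, 25.05). Then |NK| = |K − N| = 51.44.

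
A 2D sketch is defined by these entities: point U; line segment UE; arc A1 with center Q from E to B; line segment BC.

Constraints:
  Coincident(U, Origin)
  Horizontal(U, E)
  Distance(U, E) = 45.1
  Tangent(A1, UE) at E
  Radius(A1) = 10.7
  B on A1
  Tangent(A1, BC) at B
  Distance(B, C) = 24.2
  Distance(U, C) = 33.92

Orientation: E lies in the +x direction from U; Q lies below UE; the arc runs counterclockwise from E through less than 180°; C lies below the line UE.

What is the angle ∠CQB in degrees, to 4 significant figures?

66.15°

U is at the origin; U and E share the same y with |UE| = 45.1 and E on the +x side, so E = (45.10, 0.000). Tangency of A1 to UE means the radius QE is perpendicular to UE, so Q = E + (0, -10.7) = (45.10, -10.70). Since QB ⟂ BC (tangency), |QC| = √(10.7² + 24.2²) = 26.46 regardless of where B sits on A1. So C lies on both circle(U, 33.92) and circle(Q, 26.46); the below-UE intersection is C = (22.87, -25.05). B is the foot of the tangent from C: B = (36.16, -4.825).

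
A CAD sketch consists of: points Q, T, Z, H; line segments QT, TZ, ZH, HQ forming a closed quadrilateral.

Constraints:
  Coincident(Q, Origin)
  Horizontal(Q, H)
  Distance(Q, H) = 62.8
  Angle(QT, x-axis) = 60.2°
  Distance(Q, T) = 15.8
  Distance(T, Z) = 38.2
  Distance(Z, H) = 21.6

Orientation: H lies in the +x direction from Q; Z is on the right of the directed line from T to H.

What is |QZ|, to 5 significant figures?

41.816

Checks: |TZ| = 38.20 ✓; |ZH| = 21.60 ✓.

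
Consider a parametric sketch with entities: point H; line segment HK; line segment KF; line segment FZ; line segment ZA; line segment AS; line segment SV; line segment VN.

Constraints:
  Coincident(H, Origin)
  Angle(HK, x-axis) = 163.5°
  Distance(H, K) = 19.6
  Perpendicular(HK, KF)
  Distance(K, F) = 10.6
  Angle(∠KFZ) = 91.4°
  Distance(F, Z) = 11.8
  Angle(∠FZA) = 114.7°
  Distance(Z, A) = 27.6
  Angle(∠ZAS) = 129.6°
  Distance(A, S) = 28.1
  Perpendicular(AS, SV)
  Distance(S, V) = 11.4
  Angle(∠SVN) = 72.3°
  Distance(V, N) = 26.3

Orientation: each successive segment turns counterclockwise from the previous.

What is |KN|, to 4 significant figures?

24.83

H is at the origin; HK runs at 163.5° with length 19.6, so K = (-18.79, 5.567). HK is perpendicular to KF, so KF runs at -106.5°; with |KF| = 10.6, F = (-21.80, -4.597). ∠KFZ = 91.4° gives FZ at -17.90° from the x-axis; with |FZ| = 11.8, Z = (-10.57, -8.224). ∠FZA = 114.7° gives ZA at 47.40° from the x-axis; with |ZA| = 27.6, A = (8.107, 12.09). ∠ZAS = 129.6° gives AS at 97.80° from the x-axis; with |AS| = 28.1, S = (4.294, 39.93). The perpendicularity gives SV at right angles to AS, so SV runs at -172.2°; with |SV| = 11.4, V = (-7.001, 38.39). ∠SVN = 72.3° gives VN at -64.50° from the x-axis; with |VN| = 26.3, N = (4.321, 14.65). Then |KN| = |N − K| = 24.83.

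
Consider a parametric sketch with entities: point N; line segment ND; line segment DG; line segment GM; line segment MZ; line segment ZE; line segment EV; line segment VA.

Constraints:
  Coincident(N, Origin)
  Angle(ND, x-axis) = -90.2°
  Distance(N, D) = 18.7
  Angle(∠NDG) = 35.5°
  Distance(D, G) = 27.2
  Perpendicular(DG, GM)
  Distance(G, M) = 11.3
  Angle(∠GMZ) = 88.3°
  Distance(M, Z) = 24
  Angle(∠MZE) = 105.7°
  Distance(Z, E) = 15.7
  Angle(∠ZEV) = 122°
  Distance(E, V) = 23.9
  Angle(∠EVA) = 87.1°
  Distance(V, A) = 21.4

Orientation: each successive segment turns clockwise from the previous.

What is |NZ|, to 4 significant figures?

12.02

N is at the origin; ND runs at -90.2° with length 18.7, so D = (-0.06528, -18.70). ∠NDG = 35.5° gives DG at 125.3° from the x-axis; with |DG| = 27.2, G = (-15.78, 3.499). The perpendicularity gives GM at right angles to DG, so GM runs at 35.30°; with |GM| = 11.3, M = (-6.561, 10.03). ∠GMZ = 88.3° gives MZ at -56.40° from the x-axis; with |MZ| = 24.0, Z = (6.721, -9.961). Then |NZ| = |Z − N| = 12.02.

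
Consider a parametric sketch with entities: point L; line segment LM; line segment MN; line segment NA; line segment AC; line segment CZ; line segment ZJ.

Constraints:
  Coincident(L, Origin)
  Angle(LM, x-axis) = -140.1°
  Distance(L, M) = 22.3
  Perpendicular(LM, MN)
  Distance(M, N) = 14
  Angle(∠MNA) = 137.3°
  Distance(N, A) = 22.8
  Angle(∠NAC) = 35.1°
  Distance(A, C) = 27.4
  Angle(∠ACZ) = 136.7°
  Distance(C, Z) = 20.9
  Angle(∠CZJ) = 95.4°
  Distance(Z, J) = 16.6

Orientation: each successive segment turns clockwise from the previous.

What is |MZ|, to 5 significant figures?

10.538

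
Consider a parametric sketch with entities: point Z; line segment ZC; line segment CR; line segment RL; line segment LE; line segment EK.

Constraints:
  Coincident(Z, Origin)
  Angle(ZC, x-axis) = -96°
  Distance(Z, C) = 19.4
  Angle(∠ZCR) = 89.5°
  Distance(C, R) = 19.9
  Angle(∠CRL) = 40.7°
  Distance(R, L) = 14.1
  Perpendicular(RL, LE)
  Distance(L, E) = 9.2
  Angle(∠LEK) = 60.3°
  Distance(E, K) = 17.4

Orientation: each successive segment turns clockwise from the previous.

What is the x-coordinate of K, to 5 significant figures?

-22.313

Z is at the origin; ZC runs at -96.0° with length 19.4, so C = (-2.0279, -19.294). ∠ZCR = 89.5° gives CR at 173.50° from the x-axis; with |CR| = 19.9, R = (-21.800, -17.041). ∠CRL = 40.7° gives RL at 34.200° from the x-axis; with |RL| = 14.1, L = (-10.138, -9.1156). RL ⟂ LE, so LE runs at -55.800°; with |LE| = 9.2, E = (-4.9669, -16.725). ∠LEK = 60.3° gives EK at -175.50° from the x-axis; with |EK| = 17.4, K = (-22.313, -18.090). So K.x = -22.313.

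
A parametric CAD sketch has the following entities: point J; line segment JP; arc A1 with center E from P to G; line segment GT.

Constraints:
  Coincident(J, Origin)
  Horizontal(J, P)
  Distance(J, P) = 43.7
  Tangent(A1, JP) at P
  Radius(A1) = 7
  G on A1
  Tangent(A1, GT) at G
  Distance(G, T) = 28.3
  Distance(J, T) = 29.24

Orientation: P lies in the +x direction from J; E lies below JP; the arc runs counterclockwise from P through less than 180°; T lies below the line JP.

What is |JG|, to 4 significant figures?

38.76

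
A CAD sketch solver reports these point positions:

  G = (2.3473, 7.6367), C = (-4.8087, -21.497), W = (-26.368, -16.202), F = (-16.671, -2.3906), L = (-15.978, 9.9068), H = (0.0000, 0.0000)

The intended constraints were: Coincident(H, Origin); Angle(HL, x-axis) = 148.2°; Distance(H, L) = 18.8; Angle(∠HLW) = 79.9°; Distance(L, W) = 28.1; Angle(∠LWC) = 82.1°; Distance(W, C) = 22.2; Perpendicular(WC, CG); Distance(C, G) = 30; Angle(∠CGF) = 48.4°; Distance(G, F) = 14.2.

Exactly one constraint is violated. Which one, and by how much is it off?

Distance(G, F) = 14.2 — off by 7.30.

H = (0.00, 0.00) ✓; HL at 148.2° ✓; |HL| = 18.80 ✓; ∠HLW = 79.90° ✓; |LW| = 28.10 ✓; ∠LWC = 82.10° ✓; |WC| = 22.20 ✓; ∠(WC, CG) = 90.00° ✓; |CG| = 30.00 ✓; ∠CGF = 48.40° ✓; |GF| = 21.50 ✗.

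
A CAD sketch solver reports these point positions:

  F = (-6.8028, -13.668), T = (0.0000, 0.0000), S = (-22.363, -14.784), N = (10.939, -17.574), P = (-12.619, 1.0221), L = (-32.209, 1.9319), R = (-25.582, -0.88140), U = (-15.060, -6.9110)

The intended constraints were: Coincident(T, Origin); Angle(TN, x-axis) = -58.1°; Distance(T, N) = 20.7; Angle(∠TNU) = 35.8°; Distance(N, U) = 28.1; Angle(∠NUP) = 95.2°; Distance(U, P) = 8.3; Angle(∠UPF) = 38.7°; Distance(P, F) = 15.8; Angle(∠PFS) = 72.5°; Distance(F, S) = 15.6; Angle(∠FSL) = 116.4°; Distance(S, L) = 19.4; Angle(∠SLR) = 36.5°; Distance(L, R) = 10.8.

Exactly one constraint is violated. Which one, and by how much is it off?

Distance(L, R) = 10.8 — off by 3.60.

T = (0.00, 0.00) ✓; TN at -58.10° ✓; |TN| = 20.70 ✓; ∠TNU = 35.80° ✓; |NU| = 28.10 ✓; ∠NUP = 95.20° ✓; |UP| = 8.300 ✓; ∠UPF = 38.70° ✓; |PF| = 15.80 ✓; ∠PFS = 72.50° ✓; |FS| = 15.60 ✓; ∠FSL = 116.4° ✓; |SL| = 19.40 ✓; ∠SLR = 36.50° ✓; |LR| = 7.199 ✗.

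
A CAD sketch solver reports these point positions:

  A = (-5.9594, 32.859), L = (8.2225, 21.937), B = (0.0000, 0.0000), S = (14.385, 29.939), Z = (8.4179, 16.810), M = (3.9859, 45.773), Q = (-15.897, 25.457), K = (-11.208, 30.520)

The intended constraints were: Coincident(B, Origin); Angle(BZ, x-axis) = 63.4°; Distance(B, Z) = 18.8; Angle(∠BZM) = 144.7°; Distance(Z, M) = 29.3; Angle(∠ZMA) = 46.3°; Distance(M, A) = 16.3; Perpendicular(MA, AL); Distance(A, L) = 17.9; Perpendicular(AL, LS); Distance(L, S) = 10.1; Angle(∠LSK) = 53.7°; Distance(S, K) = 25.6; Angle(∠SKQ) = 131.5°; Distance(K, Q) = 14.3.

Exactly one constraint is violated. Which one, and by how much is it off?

Distance(K, Q) = 14.3 — off by 7.40.

B = (0.00, 0.00) ✓; BZ at 63.40° ✓; |BZ| = 18.80 ✓; ∠BZM = 144.7° ✓; |ZM| = 29.30 ✓; ∠ZMA = 46.30° ✓; |MA| = 16.30 ✓; ∠(MA, AL) = 90.00° ✓; |AL| = 17.90 ✓; ∠(AL, LS) = 90.00° ✓; |LS| = 10.10 ✓; ∠LSK = 53.70° ✓; |SK| = 25.60 ✓; ∠SKQ = 131.5° ✓; |KQ| = 6.901 ✗.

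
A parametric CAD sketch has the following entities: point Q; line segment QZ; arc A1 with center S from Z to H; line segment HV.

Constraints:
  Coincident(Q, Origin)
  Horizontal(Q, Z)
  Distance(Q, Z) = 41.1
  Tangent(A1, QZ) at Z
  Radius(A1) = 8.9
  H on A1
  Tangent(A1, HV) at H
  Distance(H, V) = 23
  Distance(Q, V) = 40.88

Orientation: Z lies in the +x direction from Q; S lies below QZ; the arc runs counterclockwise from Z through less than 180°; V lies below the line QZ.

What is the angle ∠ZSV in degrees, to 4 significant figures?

147.9°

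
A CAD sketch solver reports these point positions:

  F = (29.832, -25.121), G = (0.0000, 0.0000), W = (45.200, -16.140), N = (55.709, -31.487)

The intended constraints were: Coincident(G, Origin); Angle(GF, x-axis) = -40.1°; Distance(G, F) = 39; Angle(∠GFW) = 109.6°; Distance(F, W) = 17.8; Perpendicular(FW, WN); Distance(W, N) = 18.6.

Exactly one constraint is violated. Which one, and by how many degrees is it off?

Perpendicular(FW, WN) — off by 4.10°.

G = (0.00, 0.00) ✓; GF at -40.10° ✓; |GF| = 39.00 ✓; ∠GFW = 109.6° ✓; |FW| = 17.80 ✓; ∠(FW, WN) = 85.90° ✗; |WN| = 18.60 ✓.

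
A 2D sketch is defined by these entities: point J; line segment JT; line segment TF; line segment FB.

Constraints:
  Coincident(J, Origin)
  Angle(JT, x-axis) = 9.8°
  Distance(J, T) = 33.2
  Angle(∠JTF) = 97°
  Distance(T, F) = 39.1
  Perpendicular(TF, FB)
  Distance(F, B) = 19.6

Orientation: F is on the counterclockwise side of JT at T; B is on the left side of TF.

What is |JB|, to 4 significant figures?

45.16

J is at the origin; JT runs at 9.8° with length 33.2, so T = 33.2·(cos 9.8°, sin 9.8°) = (32.72, 5.651). ∠JTF = 97.0°, so TF runs at 9.8° + (180° − 97.0°) = 92.80° from the x-axis; with |TF| = 39.1, F = T + 39.1·(cos 92.80°, sin 92.80°) = (30.81, 44.70). The perpendicularity gives FB at right angles to TF; with |FB| = 19.6 on the left of TF, B = F + 19.6·(-0.9988, -0.04885) = (11.23, 43.75). Then |JB| = |B − J| = 45.16.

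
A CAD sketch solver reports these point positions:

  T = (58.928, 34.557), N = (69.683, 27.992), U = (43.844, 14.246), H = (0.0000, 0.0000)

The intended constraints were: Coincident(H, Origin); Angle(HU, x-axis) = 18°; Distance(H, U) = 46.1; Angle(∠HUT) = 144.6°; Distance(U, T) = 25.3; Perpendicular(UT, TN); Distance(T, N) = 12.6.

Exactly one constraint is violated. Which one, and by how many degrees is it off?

Perpendicular(UT, TN) — off by 5.20°.

H = (0.00, 0.00) ✓; HU at 18.00° ✓; |HU| = 46.10 ✓; ∠HUT = 144.6° ✓; |UT| = 25.30 ✓; ∠(UT, TN) = 84.80° ✗; |TN| = 12.60 ✓.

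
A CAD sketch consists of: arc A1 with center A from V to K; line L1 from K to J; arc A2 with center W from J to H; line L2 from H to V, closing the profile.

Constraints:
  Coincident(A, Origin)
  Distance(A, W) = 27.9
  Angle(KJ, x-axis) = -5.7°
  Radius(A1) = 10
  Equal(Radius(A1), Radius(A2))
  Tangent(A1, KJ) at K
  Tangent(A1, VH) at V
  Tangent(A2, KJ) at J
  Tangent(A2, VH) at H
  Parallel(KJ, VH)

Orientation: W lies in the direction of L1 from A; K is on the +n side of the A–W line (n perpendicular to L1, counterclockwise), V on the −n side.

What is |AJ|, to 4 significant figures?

29.64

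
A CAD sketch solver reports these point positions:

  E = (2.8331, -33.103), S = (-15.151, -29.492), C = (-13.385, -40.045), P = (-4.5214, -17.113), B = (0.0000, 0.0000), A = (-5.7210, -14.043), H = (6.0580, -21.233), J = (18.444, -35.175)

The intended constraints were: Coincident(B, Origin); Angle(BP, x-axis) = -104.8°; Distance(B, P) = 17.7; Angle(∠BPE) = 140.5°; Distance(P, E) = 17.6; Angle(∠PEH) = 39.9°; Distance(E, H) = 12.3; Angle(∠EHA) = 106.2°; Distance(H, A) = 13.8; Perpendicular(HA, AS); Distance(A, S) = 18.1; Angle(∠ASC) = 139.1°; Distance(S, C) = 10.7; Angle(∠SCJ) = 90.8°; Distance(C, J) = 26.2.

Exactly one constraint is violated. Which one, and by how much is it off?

Distance(C, J) = 26.2 — off by 6.00.

B = (0.00, 0.00) ✓; BP at -104.8° ✓; |BP| = 17.70 ✓; ∠BPE = 140.5° ✓; |PE| = 17.60 ✓; ∠PEH = 39.90° ✓; |EH| = 12.30 ✓; ∠EHA = 106.2° ✓; |HA| = 13.80 ✓; ∠(HA, AS) = 90.00° ✓; |AS| = 18.10 ✓; ∠ASC = 139.1° ✓; |SC| = 10.70 ✓; ∠SCJ = 90.80° ✓; |CJ| = 32.20 ✗.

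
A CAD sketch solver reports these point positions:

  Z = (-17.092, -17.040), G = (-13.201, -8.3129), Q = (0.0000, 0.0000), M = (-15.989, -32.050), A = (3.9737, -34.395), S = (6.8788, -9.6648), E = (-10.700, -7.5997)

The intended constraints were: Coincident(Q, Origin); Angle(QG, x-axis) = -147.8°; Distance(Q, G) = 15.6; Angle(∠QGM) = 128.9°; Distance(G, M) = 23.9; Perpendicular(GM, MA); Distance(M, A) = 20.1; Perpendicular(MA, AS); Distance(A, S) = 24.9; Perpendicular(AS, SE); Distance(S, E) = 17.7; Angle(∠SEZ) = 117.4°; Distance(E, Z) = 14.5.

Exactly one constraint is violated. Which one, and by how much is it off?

Distance(E, Z) = 14.5 — off by 3.10.

Q = (0.00, 0.00) ✓; QG at -147.8° ✓; |QG| = 15.60 ✓; ∠QGM = 128.9° ✓; |GM| = 23.90 ✓; ∠(GM, MA) = 90.00° ✓; |MA| = 20.10 ✓; ∠(MA, AS) = 90.00° ✓; |AS| = 24.90 ✓; ∠(AS, SE) = 90.00° ✓; |SE| = 17.70 ✓; ∠SEZ = 117.4° ✓; |EZ| = 11.40 ✗.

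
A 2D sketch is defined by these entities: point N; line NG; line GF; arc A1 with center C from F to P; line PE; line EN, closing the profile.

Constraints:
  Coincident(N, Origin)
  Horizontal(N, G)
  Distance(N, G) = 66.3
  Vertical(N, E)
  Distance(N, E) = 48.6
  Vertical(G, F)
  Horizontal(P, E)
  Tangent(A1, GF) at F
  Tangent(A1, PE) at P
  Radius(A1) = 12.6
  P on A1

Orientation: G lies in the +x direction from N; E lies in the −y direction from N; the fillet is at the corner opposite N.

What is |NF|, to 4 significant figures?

75.44

N is at the origin; N and G share the same y with |NG| = 66.3 and G on the +x side, so G = (66.30, 0.000). N and E share the same x with |NE| = 48.6 and E on the −y side, so E = (0.000, -48.60). The virtual corner opposite N is at (66.30, -48.60). A1 meets GF tangentially, so CF is at right angles to GF and the tangent condition forces CP to be normal to PE, with radius 12.6, so the center C sits 12.6 in from both sides at C = (53.70, -36.00). That places the tangent points at F = (66.30, -36.00) on GF and P = (53.70, -48.60) on PE. Then |NF| = |F − N| = 75.44.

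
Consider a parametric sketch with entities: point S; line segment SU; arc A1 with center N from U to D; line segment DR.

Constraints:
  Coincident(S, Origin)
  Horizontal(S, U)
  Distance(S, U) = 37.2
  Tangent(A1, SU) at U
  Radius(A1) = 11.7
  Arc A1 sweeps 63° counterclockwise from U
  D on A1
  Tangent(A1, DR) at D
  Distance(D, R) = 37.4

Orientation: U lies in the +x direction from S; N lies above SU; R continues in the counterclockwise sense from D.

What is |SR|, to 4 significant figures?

75.83

S is at the origin; S and U share the same y with |SU| = 37.2 and U on the +x side, so U = (37.20, 0.000). Since A1 is tangent to SU there, NU ⟂ SU, so N = U + (0, 11.7) = (37.20, 11.70). On A1, U sits at bearing -90° from N; a 63° counterclockwise sweep puts D at bearing -27°, so D = N + 11.7·(cos -27°, sin -27°) = (47.62, 6.388). Tangency of A1 to DR means the radius ND is perpendicular to DR, so DR runs along (−sin -27°, cos -27°); with |DR| = 37.4, R = (64.60, 39.71). Then |SR| = |R − S| = 75.83.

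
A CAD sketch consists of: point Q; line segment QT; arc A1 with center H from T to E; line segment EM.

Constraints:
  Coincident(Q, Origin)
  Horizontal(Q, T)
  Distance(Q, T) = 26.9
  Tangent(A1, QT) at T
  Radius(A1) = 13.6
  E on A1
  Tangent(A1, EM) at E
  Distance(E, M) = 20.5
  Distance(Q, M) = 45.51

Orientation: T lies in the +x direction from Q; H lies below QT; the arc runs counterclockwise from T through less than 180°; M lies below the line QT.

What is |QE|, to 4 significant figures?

25.11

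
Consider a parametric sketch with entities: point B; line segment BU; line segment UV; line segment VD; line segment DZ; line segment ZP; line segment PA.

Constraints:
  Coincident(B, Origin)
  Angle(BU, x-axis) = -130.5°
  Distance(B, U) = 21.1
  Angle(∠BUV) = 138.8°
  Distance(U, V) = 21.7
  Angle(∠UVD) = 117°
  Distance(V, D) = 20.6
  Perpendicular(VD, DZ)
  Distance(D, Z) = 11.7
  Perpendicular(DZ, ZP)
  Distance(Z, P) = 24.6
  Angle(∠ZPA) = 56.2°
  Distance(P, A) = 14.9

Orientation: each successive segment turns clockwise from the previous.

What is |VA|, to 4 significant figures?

4.343

B is at the origin; BU runs at -130.5° with length 21.1, so U = (-13.70, -16.04). ∠BUV = 138.8° gives UV at -171.7° from the x-axis; with |UV| = 21.7, V = (-35.18, -19.18). ∠UVD = 117.0° gives VD at 125.3° from the x-axis; with |VD| = 20.6, D = (-47.08, -2.365). The perpendicularity gives DZ at right angles to VD, so DZ runs at 35.30°; with |DZ| = 11.7, Z = (-37.53, 4.396). DZ is perpendicular to ZP, so ZP runs at -54.70°; with |ZP| = 24.6, P = (-23.32, -15.68). ∠ZPA = 56.2° gives PA at -178.5° from the x-axis; with |PA| = 14.9, A = (-38.21, -16.07). Then |VA| = |A − V| = 4.343.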